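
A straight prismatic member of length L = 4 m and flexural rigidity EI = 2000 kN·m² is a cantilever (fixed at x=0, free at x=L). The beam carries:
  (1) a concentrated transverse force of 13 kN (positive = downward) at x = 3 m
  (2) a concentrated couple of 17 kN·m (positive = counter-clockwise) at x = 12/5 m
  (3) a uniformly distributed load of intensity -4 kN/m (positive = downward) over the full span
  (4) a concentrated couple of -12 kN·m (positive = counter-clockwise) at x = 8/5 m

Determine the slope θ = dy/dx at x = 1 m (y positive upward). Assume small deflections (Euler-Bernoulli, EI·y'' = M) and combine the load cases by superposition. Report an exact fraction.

Load 1 — point force P=13 kN at a=3 m (b=L-a=1):
  θ_1 = -Px(2a-x)/(2EI)  [x≤a] = -13·1·(2·3-1)/(2·2000) = -13/800 rad
Load 2 — applied couple M₀=17 kN·m at a=12/5 m (b=L-a=8/5):
  θ_2 = M₀x/EI  [x≤a] = 17·1/2000 = 17/2000 rad
Load 3 — uniform load w=-4 kN/m over full span:
  θ_3 = -wx(x²-3Lx+3L²)/(6EI) = -(-4)·1·(1²-3·4·1+3·4²)/(6·2000) = 37/3000 rad
Load 4 — applied couple M₀=-12 kN·m at a=8/5 m (b=L-a=12/5):
  θ_4 = M₀x/EI  [x≤a] = (-12)·1/2000 = -3/500 rad
Superposition: θ = Σ θ_i = -17/12000 rad ≈ -0.001417 rad

θ(1) = -17/12000 rad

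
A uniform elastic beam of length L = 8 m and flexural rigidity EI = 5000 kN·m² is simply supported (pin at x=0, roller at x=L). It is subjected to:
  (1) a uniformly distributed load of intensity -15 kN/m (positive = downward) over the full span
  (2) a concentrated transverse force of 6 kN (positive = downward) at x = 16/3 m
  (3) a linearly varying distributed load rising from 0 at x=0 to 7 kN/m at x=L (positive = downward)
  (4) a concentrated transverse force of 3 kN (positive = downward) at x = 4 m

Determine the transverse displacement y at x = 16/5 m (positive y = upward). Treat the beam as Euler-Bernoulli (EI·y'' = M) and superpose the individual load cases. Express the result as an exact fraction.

Load 1 — uniform load w=-15 kN/m over full span:
  y_1 = -wx(L³-2Lx²+x³)/(24EI) = -(-15)·(16/5)·(8³-2·8·(16/5)²+(16/5)³)/(24·5000) = 11904/78125 m
Load 2 — point force P=6 kN at a=16/3 m (b=L-a=8/3):
  y_2 = -Pbx(L²-b²-x²)/(6LEI)  [x≤a] = -6·(8/3)·(16/5)·(8²-(8/3)²-(16/5)²)/(6·8·5000) = -20992/2109375 m
Load 3 — triangular load w₀=7 kN/m (0→w₀ over full span):
  y_3 = -w₀x(7L⁴-10L²x²+3x⁴)/(360LEI) = -7·(16/5)·(7·8⁴-10·8²·(16/5)²+3·(16/5)⁴)/(360·8·5000) = -1022336/29296875 m
Load 4 — point force P=3 kN at a=4 m (b=L-a=4):
  y_4 = -Pbx(L²-b²-x²)/(6LEI)  [x≤a] = -3·4·(16/5)·(8²-4²-(16/5)²)/(6·8·5000) = -472/78125 m
Superposition: y = Σ y_i = 26757976/263671875 m ≈ 0.101482 m

y(16/5) = 26757976/263671875 m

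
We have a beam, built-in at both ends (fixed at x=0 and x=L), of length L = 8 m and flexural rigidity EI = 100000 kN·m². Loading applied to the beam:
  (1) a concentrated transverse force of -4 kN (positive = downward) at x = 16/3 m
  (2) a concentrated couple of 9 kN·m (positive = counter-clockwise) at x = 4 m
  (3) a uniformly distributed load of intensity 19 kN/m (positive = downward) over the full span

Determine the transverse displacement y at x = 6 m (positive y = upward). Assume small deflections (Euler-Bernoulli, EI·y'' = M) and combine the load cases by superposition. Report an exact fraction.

Load 1 — point force P=-4 kN at a=16/3 m (b=L-a=8/3):
  y_1 = -Pa²(L-x)²(3bL-(3b+a)(L-x))/(6L³EI)  [x>a] = -(-4)·(16/3)²·(8-6)²·(3·(8/3)·8-(3·(8/3)+(16/3))·(8-6))/(6·8³·100000) = 14/253125 m
Load 2 — applied couple M₀=9 kN·m at a=4 m (b=L-a=4):
  y_2 = (R_Ax³/6 - M_Ax²/2 - M₀(x-a)²/2)/EI  [x>a] with R_A=27/16, M_A=9/4 = ((27/16)·6³/6 - (9/4)·6²/2 - 9·(6-4)²/2)/100000 = 9/400000 m
Load 3 — uniform load w=19 kN/m over full span:
  y_3 = -wx²(L-x)²/(24EI) = -19·6²·(8-6)²/(24·100000) = -57/50000 m
Superposition: y = Σ y_i = -6883/6480000 m ≈ -0.001062 m

y(6) = -6883/6480000 m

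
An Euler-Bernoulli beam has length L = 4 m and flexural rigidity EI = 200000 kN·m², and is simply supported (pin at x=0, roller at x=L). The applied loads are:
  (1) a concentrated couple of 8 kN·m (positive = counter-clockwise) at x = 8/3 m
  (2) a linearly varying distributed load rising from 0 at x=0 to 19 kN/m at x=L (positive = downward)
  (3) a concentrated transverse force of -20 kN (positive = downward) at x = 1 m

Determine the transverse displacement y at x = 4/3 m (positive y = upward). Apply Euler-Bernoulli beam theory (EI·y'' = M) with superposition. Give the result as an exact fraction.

y(4/3) = -2389/36450000 m

Load 1 — applied couple M₀=8 kN·m at a=8/3 m (b=L-a=4/3):
  y_1 = (M₀x³/(6L)+C₁x)/EI  [x≤a] with C₁=M₀(3b²-L²)/(6L)=-32/9 = (8·(4/3)³/(6·4)+(-32/9)·(4/3))/200000 = -1/50625 m
Load 2 — triangular load w₀=19 kN/m (0→w₀ over full span):
  y_2 = -w₀x(7L⁴-10L²x²+3x⁴)/(360LEI) = -19·(4/3)·(7·4⁴-10·4²·(4/3)²+3·(4/3)⁴)/(360·4·200000) = -304/2278125 m
Load 3 — point force P=-20 kN at a=1 m (b=L-a=3):
  y_3 = -Pa(L-x)(2Lx-a²-x²)/(6LEI)  [x>a] = -(-20)·1·(4-(4/3))·(2·4·(4/3)-1²-(4/3)²)/(6·4·200000) = 71/810000 m
Superposition: y = Σ y_i = -2389/36450000 m ≈ -0.000066 m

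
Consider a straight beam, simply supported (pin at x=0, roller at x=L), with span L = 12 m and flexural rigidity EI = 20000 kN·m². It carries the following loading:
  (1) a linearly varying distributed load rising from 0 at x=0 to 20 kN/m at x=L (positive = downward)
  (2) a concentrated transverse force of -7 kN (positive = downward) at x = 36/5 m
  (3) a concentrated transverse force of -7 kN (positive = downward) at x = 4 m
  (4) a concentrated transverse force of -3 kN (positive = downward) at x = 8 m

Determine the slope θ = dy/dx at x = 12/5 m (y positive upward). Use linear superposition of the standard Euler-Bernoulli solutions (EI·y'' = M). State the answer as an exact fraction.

Load 1 — triangular load w₀=20 kN/m (0→w₀ over full span):
  θ_1 = -w₀(7L⁴-30L²x²+15x⁴)/(360LEI) = -20·(7·12⁴-30·12²·(12/5)²+15·(12/5)⁴)/(360·12·20000) = -2184/78125 rad
Load 2 — point force P=-7 kN at a=36/5 m (b=L-a=24/5):
  θ_2 = -Pb(L²-b²-3x²)/(6LEI)  [x≤a] = -(-7)·(24/5)·(12²-(24/5)²-3·(12/5)²)/(6·12·20000) = 189/78125 rad
Load 3 — point force P=-7 kN at a=4 m (b=L-a=8):
  θ_3 = -Pb(L²-b²-3x²)/(6LEI)  [x≤a] = -(-7)·8·(12²-8²-3·(12/5)²)/(6·12·20000) = 343/140625 rad
Load 4 — point force P=-3 kN at a=8 m (b=L-a=4):
  θ_4 = -Pb(L²-b²-3x²)/(6LEI)  [x≤a] = -(-3)·4·(12²-4²-3·(12/5)²)/(6·12·20000) = 173/187500 rad
Superposition: θ = Σ θ_i = -12473/562500 rad ≈ -0.022174 rad

θ(12/5) = -12473/562500 rad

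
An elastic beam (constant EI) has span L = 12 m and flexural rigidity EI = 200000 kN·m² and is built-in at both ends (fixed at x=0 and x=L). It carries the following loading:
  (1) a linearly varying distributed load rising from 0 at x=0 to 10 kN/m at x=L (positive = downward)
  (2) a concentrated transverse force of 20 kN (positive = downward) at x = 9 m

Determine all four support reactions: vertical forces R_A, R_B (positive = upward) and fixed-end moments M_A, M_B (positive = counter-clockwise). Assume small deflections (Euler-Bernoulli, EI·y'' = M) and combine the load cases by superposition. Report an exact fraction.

Load 1 — triangular load w₀=10 kN/m (0→w₀ over full span):
  R_A = 3w₀L/20 = 3·10·12/20 = 18 kN
  M_A = w₀L²/30 = 10·12²/30 = 48 kN·m
  R_B = 7w₀L/20 = 7·10·12/20 = 42 kN
  M_B = -w₀L²/20 = -10·12²/20 = -72 kN·m
Load 2 — point force P=20 kN at a=9 m (b=L-a=3):
  R_A = Pb²(3a+b)/L³ = 20·3²·(3·9+3)/12³ = 25/8 kN
  M_A = Pab²/L² = 20·9·3²/12² = 45/4 kN·m
  R_B = Pa²(a+3b)/L³ = 20·9²·(9+3·3)/12³ = 135/8 kN
  M_B = -Pa²b/L² = -20·9²·3/12² = -135/4 kN·m
Superposition: R_A = 169/8 kN, M_A = 237/4 kN·m, R_B = 471/8 kN, M_B = -423/4 kN·m

R_A = 169/8 kN, M_A = 237/4 kN·m, R_B = 471/8 kN, M_B = -423/4 kN·m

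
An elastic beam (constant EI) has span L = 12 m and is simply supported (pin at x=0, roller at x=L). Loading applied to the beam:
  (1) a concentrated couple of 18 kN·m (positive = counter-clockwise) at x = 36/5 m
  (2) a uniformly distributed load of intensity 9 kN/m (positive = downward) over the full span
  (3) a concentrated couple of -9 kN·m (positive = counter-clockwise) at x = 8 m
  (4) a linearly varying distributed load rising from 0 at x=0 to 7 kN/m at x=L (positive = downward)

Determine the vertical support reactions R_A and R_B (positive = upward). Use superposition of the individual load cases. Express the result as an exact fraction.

Load 1 — applied couple M₀=18 kN·m at a=36/5 m (b=L-a=24/5):
  R_A = M₀/L = 18/12 = 3/2 kN
  R_B = -M₀/L = -18/12 = -3/2 kN
Load 2 — uniform load w=9 kN/m over full span:
  R_A = wL/2 = 9·12/2 = 54 kN
  R_B = wL/2 = 9·12/2 = 54 kN
Load 3 — applied couple M₀=-9 kN·m at a=8 m (b=L-a=4):
  R_A = M₀/L = (-9)/12 = -3/4 kN
  R_B = -M₀/L = -(-9)/12 = 3/4 kN
Load 4 — triangular load w₀=7 kN/m (0→w₀ over full span):
  R_A = w₀L/6 = 7·12/6 = 14 kN
  R_B = w₀L/3 = 7·12/3 = 28 kN
Superposition: R_A = 275/4 kN, R_B = 325/4 kN

R_A = 275/4 kN, R_B = 325/4 kN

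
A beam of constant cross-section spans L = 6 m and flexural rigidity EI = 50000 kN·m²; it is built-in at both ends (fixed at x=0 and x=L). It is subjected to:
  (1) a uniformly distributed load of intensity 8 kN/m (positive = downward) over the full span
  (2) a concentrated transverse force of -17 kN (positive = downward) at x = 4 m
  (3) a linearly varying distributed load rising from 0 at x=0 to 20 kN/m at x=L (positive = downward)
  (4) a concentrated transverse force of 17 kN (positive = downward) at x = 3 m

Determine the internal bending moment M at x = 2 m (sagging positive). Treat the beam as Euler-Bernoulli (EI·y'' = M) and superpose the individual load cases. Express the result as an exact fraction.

M(2) = 2003/108 kN·m

Load 1 — uniform load w=8 kN/m over full span:
  M_1 = wLx/2 - wL²/12 - wx²/2 = 8·6·2/2 - 8·6²/12 - 8·2²/2 = 8 kN·m
Load 2 — point force P=-17 kN at a=4 m (b=L-a=2):
  M_2 = Pb²(3a+b)x/L³ - Pab²/L²  [x≤a] = (-17)·2²·(3·4+2)·2/6³ - (-17)·4·2²/6² = -34/27 kN·m
Load 3 — triangular load w₀=20 kN/m (0→w₀ over full span):
  M_3 = 3w₀Lx/20 - w₀L²/30 - w₀x³/(6L) = 3·20·6·2/20 - 20·6²/30 - 20·2³/(6·6) = 68/9 kN·m
Load 4 — point force P=17 kN at a=3 m (b=L-a=3):
  M_4 = Pb²(3a+b)x/L³ - Pab²/L²  [x≤a] = 17·3²·(3·3+3)·2/6³ - 17·3·3²/6² = 17/4 kN·m
Superposition: M = Σ M_i = 2003/108 kN·m ≈ 18.546296 kN·m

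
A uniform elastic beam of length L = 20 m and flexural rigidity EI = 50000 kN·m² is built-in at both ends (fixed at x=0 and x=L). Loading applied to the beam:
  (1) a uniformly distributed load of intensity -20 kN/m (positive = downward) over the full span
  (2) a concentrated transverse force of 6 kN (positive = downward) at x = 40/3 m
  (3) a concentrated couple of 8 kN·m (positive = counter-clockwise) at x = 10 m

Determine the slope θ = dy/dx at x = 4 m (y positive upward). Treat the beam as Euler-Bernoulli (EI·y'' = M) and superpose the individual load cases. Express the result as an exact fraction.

θ(4) = 3526/140625 rad

Load 1 — uniform load w=-20 kN/m over full span:
  θ_1 = -wx(L-x)(L-2x)/(12EI) = -(-20)·4·(20-4)·(20-2·4)/(12·50000) = 16/625 rad
Load 2 — point force P=6 kN at a=40/3 m (b=L-a=20/3):
  θ_2 = -Pb²x(2aL-(3a+b)x)/(2L³EI)  [x≤a] = -6·(20/3)²·4·(2·(40/3)·20-(3·(40/3)+(20/3))·4)/(2·20³·50000) = -13/28125 rad
Load 3 — applied couple M₀=8 kN·m at a=10 m (b=L-a=10):
  θ_3 = (R_Ax²/2 - M_Ax)/EI  [x≤a] with R_A=3/5, M_A=2 = ((3/5)·4²/2 - 2·4)/50000 = -1/15625 rad
Superposition: θ = Σ θ_i = 3526/140625 rad ≈ 0.025074 rad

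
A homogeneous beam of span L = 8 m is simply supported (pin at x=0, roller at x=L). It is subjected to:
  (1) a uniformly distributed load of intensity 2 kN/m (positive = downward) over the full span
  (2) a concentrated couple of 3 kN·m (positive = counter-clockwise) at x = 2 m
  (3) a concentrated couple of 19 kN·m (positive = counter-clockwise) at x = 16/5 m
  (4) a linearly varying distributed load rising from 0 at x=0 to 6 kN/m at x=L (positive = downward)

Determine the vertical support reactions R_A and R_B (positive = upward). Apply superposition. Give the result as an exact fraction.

R_A = 75/4 kN, R_B = 85/4 kN

Load 1 — uniform load w=2 kN/m over full span:
  R_A = wL/2 = 2·8/2 = 8 kN
  R_B = wL/2 = 2·8/2 = 8 kN
Load 2 — applied couple M₀=3 kN·m at a=2 m (b=L-a=6):
  R_A = M₀/L = 3/8 kN
  R_B = -M₀/L = -3/8 kN
Load 3 — applied couple M₀=19 kN·m at a=16/5 m (b=L-a=24/5):
  R_A = M₀/L = 19/8 kN
  R_B = -M₀/L = -19/8 kN
Load 4 — triangular load w₀=6 kN/m (0→w₀ over full span):
  R_A = w₀L/6 = 6·8/6 = 8 kN
  R_B = w₀L/3 = 6·8/3 = 16 kN
Superposition: R_A = 75/4 kN, R_B = 85/4 kN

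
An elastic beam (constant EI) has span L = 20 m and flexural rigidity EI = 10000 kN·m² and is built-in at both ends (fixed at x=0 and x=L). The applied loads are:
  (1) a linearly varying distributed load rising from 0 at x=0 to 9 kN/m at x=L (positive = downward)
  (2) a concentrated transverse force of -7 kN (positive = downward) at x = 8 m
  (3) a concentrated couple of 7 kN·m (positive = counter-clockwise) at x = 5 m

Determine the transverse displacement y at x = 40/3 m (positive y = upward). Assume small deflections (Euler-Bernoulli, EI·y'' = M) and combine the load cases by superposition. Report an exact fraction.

Load 1 — triangular load w₀=9 kN/m (0→w₀ over full span):
  y_1 = -w₀x²(L-x)²(x+2L)/(120LEI) = -9·(40/3)²·(20-(40/3))²·((40/3)+2·20)/(120·20·10000) = -64/405 m
Load 2 — point force P=-7 kN at a=8 m (b=L-a=12):
  y_2 = -Pa²(L-x)²(3bL-(3b+a)(L-x))/(6L³EI)  [x>a] = -(-7)·8²·(20-(40/3))²·(3·12·20-(3·12+8)·(20-(40/3)))/(6·20³·10000) = 896/50625 m
Load 3 — applied couple M₀=7 kN·m at a=5 m (b=L-a=15):
  y_3 = (R_Ax³/6 - M_Ax²/2 - M₀(x-a)²/2)/EI  [x>a] with R_A=63/160, M_A=-21/16 = ((63/160)·(40/3)³/6 - (-21/16)·(40/3)²/2 - 7·((40/3)-5)²/2)/10000 = 7/2400 m
Superposition: y = Σ y_i = -74201/540000 m ≈ -0.137409 m

y(40/3) = -74201/540000 m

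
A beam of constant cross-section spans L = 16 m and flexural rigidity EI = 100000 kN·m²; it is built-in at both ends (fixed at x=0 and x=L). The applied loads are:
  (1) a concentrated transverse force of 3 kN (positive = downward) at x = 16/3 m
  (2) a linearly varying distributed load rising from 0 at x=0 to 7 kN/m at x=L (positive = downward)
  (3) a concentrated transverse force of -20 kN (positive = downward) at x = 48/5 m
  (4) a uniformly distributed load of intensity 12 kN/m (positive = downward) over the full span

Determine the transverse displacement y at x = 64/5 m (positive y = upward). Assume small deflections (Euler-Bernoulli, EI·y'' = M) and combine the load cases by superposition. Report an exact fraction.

Load 1 — point force P=3 kN at a=16/3 m (b=L-a=32/3):
  y_1 = -Pa²(L-x)²(3bL-(3b+a)(L-x))/(6L³EI)  [x>a] = -3·(16/3)²·(16-(64/5))²·(3·(32/3)·16-(3·(32/3)+(16/3))·(16-(64/5)))/(6·16³·100000) = -1472/10546875 m
Load 2 — triangular load w₀=7 kN/m (0→w₀ over full span):
  y_2 = -w₀x²(L-x)²(x+2L)/(120LEI) = -7·(64/5)²·(16-(64/5))²·((64/5)+2·16)/(120·16·100000) = -401408/146484375 m
Load 3 — point force P=-20 kN at a=48/5 m (b=L-a=32/5):
  y_3 = -Pa²(L-x)²(3bL-(3b+a)(L-x))/(6L³EI)  [x>a] = -(-20)·(48/5)²·(16-(64/5))²·(3·(32/5)·16-(3·(32/5)+(48/5))·(16-(64/5)))/(6·16³·100000) = 16128/9765625 m
Load 4 — uniform load w=12 kN/m over full span:
  y_4 = -wx²(L-x)²/(24EI) = -12·(64/5)²·(16-(64/5))²/(24·100000) = -16384/1953125 m
Superposition: y = Σ y_i = -12678592/1318359375 m ≈ -0.009617 m

y(64/5) = -12678592/1318359375 m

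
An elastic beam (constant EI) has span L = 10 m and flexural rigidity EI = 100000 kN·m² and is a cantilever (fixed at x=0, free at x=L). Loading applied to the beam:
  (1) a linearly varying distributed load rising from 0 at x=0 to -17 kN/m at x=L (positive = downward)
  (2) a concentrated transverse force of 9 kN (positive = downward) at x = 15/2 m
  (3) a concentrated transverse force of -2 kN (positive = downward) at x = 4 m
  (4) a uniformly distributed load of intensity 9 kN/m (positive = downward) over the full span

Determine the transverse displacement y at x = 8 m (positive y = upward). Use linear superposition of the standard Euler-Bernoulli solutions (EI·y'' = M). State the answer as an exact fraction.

Load 1 — triangular load w₀=-17 kN/m (0→w₀ over full span):
  y_1 = (w₀Lx³/12-w₀L²x²/6-w₀x⁵/(120L))/EI = ((-17)·10·8³/12-(-17)·10²·8²/6-(-17)·8⁵/(120·10))/100000 = 26588/234375 m
Load 2 — point force P=9 kN at a=15/2 m (b=L-a=5/2):
  y_2 = -Pa²(3x-a)/(6EI)  [x>a] = -9·(15/2)²·(3·8-(15/2))/(6·100000) = -891/64000 m
Load 3 — point force P=-2 kN at a=4 m (b=L-a=6):
  y_3 = -Pa²(3x-a)/(6EI)  [x>a] = -(-2)·4²·(3·8-4)/(6·100000) = 2/1875 m
Load 4 — uniform load w=9 kN/m over full span:
  y_4 = -wx²(x²-4Lx+6L²)/(24EI) = -9·8²·(8²-4·10·8+6·10²)/(24·100000) = -258/3125 m
Superposition: y = Σ y_i = 721077/40000000 m ≈ 0.018027 m

y(8) = 721077/40000000 m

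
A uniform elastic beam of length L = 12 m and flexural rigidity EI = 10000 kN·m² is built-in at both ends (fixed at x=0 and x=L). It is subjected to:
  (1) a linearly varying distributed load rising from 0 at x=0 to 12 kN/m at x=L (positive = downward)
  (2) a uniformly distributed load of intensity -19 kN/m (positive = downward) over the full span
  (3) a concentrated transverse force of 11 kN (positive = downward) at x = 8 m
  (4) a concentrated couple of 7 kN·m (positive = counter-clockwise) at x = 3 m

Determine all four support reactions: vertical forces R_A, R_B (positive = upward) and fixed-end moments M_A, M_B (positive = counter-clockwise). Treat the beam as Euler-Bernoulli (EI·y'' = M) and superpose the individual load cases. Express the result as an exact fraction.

Load 1 — triangular load w₀=12 kN/m (0→w₀ over full span):
  R_A = 3w₀L/20 = 3·12·12/20 = 108/5 kN
  M_A = w₀L²/30 = 12·12²/30 = 288/5 kN·m
  R_B = 7w₀L/20 = 7·12·12/20 = 252/5 kN
  M_B = -w₀L²/20 = -12·12²/20 = -432/5 kN·m
Load 2 — uniform load w=-19 kN/m over full span:
  R_A = wL/2 = (-19)·12/2 = -114 kN
  M_A = wL²/12 = (-19)·12²/12 = -228 kN·m
  R_B = wL/2 = (-19)·12/2 = -114 kN
  M_B = -wL²/12 = -(-19)·12²/12 = 228 kN·m
Load 3 — point force P=11 kN at a=8 m (b=L-a=4):
  R_A = Pb²(3a+b)/L³ = 11·4²·(3·8+4)/12³ = 77/27 kN
  M_A = Pab²/L² = 11·8·4²/12² = 88/9 kN·m
  R_B = Pa²(a+3b)/L³ = 11·8²·(8+3·4)/12³ = 220/27 kN
  M_B = -Pa²b/L² = -11·8²·4/12² = -176/9 kN·m
Load 4 — applied couple M₀=7 kN·m at a=3 m (b=L-a=9):
  R_A = 6M₀ab/L³ = 6·7·3·9/12³ = 21/32 kN
  M_A = M₀b(2a-b)/L² = 7·9·(2·3-9)/12² = -21/16 kN·m
  R_B = -6M₀ab/L³ = -6·7·3·9/12³ = -21/32 kN
  M_B = M₀a(2b-a)/L² = 7·3·(2·9-3)/12² = 35/16 kN·m
Superposition: R_A = -384013/4320 kN, M_A = -116593/720 kN·m, R_B = -242387/4320 kN, M_B = 89447/720 kN·m

R_A = -384013/4320 kN, M_A = -116593/720 kN·m, R_B = -242387/4320 kN, M_B = 89447/720 kN·m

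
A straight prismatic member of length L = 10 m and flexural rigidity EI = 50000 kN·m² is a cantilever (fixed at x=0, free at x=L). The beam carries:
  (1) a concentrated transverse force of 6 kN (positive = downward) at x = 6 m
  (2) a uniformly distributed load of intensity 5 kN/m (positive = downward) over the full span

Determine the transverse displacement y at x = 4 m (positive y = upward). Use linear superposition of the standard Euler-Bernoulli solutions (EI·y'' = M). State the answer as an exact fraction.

Load 1 — point force P=6 kN at a=6 m (b=L-a=4):
  y_1 = -Px²(3a-x)/(6EI)  [x≤a] = -6·4²·(3·6-4)/(6·50000) = -14/3125 m
Load 2 — uniform load w=5 kN/m over full span:
  y_2 = -wx²(x²-4Lx+6L²)/(24EI) = -5·4²·(4²-4·10·4+6·10²)/(24·50000) = -19/625 m
Superposition: y = Σ y_i = -109/3125 m ≈ -0.034880 m

y(4) = -109/3125 m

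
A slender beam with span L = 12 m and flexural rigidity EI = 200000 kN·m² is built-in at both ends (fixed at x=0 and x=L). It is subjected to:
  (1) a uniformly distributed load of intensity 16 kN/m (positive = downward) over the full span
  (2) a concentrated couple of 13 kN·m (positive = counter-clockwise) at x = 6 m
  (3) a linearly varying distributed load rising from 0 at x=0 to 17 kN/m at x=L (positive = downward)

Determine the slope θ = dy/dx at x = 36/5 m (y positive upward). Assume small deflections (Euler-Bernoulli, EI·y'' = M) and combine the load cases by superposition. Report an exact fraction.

θ(36/5) = 50223/62500000 rad

Load 1 — uniform load w=16 kN/m over full span:
  θ_1 = -wx(L-x)(L-2x)/(12EI) = -16·(36/5)·(12-(36/5))·(12-2·(36/5))/(12·200000) = 216/390625 rad
Load 2 — applied couple M₀=13 kN·m at a=6 m (b=L-a=6):
  θ_2 = (R_Ax²/2 - M_Ax - M₀(x-a))/EI  [x>a] with R_A=13/8, M_A=13/4 = ((13/8)·(36/5)²/2 - (13/4)·(36/5) - 13·((36/5)-6))/200000 = 39/2500000 rad
Load 3 — triangular load w₀=17 kN/m (0→w₀ over full span):
  θ_3 = -w₀(2x(L-x)(L-2x)(x+2L)+x²(L-x)²)/(120LEI) = -17·(2·(36/5)·(12-(36/5))·(12-2·(36/5))·((36/5)+2·12)+(36/5)²·(12-(36/5))²)/(120·12·200000) = 459/1953125 rad
Superposition: θ = Σ θ_i = 50223/62500000 rad ≈ 0.000804 rad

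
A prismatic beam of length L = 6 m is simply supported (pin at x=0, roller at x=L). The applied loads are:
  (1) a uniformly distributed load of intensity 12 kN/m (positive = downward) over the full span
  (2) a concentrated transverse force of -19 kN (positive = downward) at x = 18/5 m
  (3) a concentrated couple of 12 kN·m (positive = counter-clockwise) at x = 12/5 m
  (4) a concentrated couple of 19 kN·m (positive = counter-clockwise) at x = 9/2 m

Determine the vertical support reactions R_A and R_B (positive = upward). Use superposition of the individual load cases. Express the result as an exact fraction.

R_A = 1007/30 kN, R_B = 583/30 kN

Load 1 — uniform load w=12 kN/m over full span:
  R_A = wL/2 = 12·6/2 = 36 kN
  R_B = wL/2 = 12·6/2 = 36 kN
Load 2 — point force P=-19 kN at a=18/5 m (b=L-a=12/5):
  R_A = Pb/L = (-19)·(12/5)/6 = -38/5 kN
  R_B = Pa/L = (-19)·(18/5)/6 = -57/5 kN
Load 3 — applied couple M₀=12 kN·m at a=12/5 m (b=L-a=18/5):
  R_A = M₀/L = 12/6 = 2 kN
  R_B = -M₀/L = -12/6 = -2 kN
Load 4 — applied couple M₀=19 kN·m at a=9/2 m (b=L-a=3/2):
  R_A = M₀/L = 19/6 kN
  R_B = -M₀/L = -19/6 kN
Superposition: R_A = 1007/30 kN, R_B = 583/30 kN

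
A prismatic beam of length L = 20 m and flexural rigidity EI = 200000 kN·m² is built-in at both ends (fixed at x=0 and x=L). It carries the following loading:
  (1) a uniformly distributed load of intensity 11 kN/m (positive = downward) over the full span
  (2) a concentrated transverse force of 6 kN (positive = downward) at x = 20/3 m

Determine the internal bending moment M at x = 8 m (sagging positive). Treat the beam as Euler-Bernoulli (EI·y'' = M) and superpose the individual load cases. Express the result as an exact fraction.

M(8) = 1540/9 kN·m

Load 1 — uniform load w=11 kN/m over full span:
  M_1 = wLx/2 - wL²/12 - wx²/2 = 11·20·8/2 - 11·20²/12 - 11·8²/2 = 484/3 kN·m
Load 2 — point force P=6 kN at a=20/3 m (b=L-a=40/3):
  M_2 = Pa²(a+3b)(L-x)/L³ - Pa²b/L²  [x>a] = 6·(20/3)²·((20/3)+3·(40/3))·(20-8)/20³ - 6·(20/3)²·(40/3)/20² = 88/9 kN·m
Superposition: M = Σ M_i = 1540/9 kN·m ≈ 171.111111 kN·m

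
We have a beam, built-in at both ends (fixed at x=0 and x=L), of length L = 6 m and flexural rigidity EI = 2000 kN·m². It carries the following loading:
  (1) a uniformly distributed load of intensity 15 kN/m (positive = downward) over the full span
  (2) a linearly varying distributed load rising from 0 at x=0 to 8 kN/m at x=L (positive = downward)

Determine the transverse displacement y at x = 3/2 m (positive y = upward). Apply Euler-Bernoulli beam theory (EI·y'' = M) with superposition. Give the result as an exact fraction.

y(3/2) = -22599/1280000 m

Load 1 — uniform load w=15 kN/m over full span:
  y_1 = -wx²(L-x)²/(24EI) = -15·(3/2)²·(6-(3/2))²/(24·2000) = -729/51200 m
Load 2 — triangular load w₀=8 kN/m (0→w₀ over full span):
  y_2 = -w₀x²(L-x)²(x+2L)/(120LEI) = -8·(3/2)²·(6-(3/2))²·((3/2)+2·6)/(120·6·2000) = -2187/640000 m
Superposition: y = Σ y_i = -22599/1280000 m ≈ -0.017655 m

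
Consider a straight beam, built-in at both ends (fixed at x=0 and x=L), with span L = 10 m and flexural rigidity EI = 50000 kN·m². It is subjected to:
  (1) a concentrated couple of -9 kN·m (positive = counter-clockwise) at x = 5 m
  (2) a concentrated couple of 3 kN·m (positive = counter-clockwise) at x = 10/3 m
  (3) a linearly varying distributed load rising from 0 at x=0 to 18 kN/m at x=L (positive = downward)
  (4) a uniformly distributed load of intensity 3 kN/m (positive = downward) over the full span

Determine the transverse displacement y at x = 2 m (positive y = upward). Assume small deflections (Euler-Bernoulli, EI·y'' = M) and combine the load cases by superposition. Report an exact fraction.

Load 1 — applied couple M₀=-9 kN·m at a=5 m (b=L-a=5):
  y_1 = (R_Ax³/6 - M_Ax²/2)/EI  [x≤a] with R_A=-27/20, M_A=-9/4 = ((-27/20)·2³/6 - (-9/4)·2²/2)/50000 = 27/500000 m
Load 2 — applied couple M₀=3 kN·m at a=10/3 m (b=L-a=20/3):
  y_2 = (R_Ax³/6 - M_Ax²/2)/EI  [x≤a] with R_A=2/5, M_A=0 = ((2/5)·2³/6 - 0·2²/2)/50000 = 1/93750 m
Load 3 — triangular load w₀=18 kN/m (0→w₀ over full span):
  y_3 = -w₀x²(L-x)²(x+2L)/(120LEI) = -18·2²·(10-2)²·(2+2·10)/(120·10·50000) = -132/78125 m
Load 4 — uniform load w=3 kN/m over full span:
  y_4 = -wx²(L-x)²/(24EI) = -3·2²·(10-2)²/(24·50000) = -2/3125 m
Superposition: y = Σ y_i = -16987/7500000 m ≈ -0.002265 m

y(2) = -16987/7500000 m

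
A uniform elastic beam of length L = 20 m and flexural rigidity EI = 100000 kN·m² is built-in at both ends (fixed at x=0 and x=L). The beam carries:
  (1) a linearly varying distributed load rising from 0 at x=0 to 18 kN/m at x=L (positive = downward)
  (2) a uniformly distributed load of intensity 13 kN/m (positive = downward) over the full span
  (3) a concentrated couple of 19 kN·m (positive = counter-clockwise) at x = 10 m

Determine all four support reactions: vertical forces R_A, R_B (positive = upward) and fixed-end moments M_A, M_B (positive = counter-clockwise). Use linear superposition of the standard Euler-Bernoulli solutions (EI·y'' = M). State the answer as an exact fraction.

R_A = 7417/40 kN, M_A = 8137/12 kN·m, R_B = 10183/40 kN, M_B = -9463/12 kN·m

Load 1 — triangular load w₀=18 kN/m (0→w₀ over full span):
  R_A = 3w₀L/20 = 3·18·20/20 = 54 kN
  M_A = w₀L²/30 = 18·20²/30 = 240 kN·m
  R_B = 7w₀L/20 = 7·18·20/20 = 126 kN
  M_B = -w₀L²/20 = -18·20²/20 = -360 kN·m
Load 2 — uniform load w=13 kN/m over full span:
  R_A = wL/2 = 13·20/2 = 130 kN
  M_A = wL²/12 = 13·20²/12 = 1300/3 kN·m
  R_B = wL/2 = 13·20/2 = 130 kN
  M_B = -wL²/12 = -13·20²/12 = -1300/3 kN·m
Load 3 — applied couple M₀=19 kN·m at a=10 m (b=L-a=10):
  R_A = 6M₀ab/L³ = 6·19·10·10/20³ = 57/40 kN
  M_A = M₀b(2a-b)/L² = 19·10·(2·10-10)/20² = 19/4 kN·m
  R_B = -6M₀ab/L³ = -6·19·10·10/20³ = -57/40 kN
  M_B = M₀a(2b-a)/L² = 19·10·(2·10-10)/20² = 19/4 kN·m
Superposition: R_A = 7417/40 kN, M_A = 8137/12 kN·m, R_B = 10183/40 kN, M_B = -9463/12 kN·m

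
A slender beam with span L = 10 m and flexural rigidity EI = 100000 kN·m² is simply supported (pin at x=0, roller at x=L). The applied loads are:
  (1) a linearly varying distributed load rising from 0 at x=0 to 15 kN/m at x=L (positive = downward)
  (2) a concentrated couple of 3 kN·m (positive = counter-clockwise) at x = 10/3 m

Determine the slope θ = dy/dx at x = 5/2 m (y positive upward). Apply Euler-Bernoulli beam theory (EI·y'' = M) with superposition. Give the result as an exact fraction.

θ(5/2) = -437/204800 rad

Load 1 — triangular load w₀=15 kN/m (0→w₀ over full span):
  θ_1 = -w₀(7L⁴-30L²x²+15x⁴)/(360LEI) = -15·(7·10⁴-30·10²·(5/2)²+15·(5/2)⁴)/(360·10·100000) = -1327/614400 rad
Load 2 — applied couple M₀=3 kN·m at a=10/3 m (b=L-a=20/3):
  θ_2 = (M₀x²/(2L)+C₁)/EI  [x≤a] with C₁=M₀(3b²-L²)/(6L)=5/3 = (3·(5/2)²/(2·10)+(5/3))/100000 = 1/38400 rad
Superposition: θ = Σ θ_i = -437/204800 rad ≈ -0.002134 rad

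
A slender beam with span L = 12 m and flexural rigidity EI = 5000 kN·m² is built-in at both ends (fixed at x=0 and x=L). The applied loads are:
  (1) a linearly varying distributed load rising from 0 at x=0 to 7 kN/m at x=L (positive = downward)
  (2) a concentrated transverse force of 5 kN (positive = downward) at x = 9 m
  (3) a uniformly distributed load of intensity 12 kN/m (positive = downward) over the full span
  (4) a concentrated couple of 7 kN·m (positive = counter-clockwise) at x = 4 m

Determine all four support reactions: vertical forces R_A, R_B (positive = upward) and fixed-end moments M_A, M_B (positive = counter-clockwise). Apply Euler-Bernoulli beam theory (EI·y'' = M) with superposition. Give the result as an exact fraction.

R_A = 124069/1440 kN, M_A = 14433/80 kN·m, R_B = 150971/1440 kN, M_B = -48121/240 kN·m

Load 1 — triangular load w₀=7 kN/m (0→w₀ over full span):
  R_A = 3w₀L/20 = 3·7·12/20 = 63/5 kN
  M_A = w₀L²/30 = 7·12²/30 = 168/5 kN·m
  R_B = 7w₀L/20 = 7·7·12/20 = 147/5 kN
  M_B = -w₀L²/20 = -7·12²/20 = -252/5 kN·m
Load 2 — point force P=5 kN at a=9 m (b=L-a=3):
  R_A = Pb²(3a+b)/L³ = 5·3²·(3·9+3)/12³ = 25/32 kN
  M_A = Pab²/L² = 5·9·3²/12² = 45/16 kN·m
  R_B = Pa²(a+3b)/L³ = 5·9²·(9+3·3)/12³ = 135/32 kN
  M_B = -Pa²b/L² = -5·9²·3/12² = -135/16 kN·m
Load 3 — uniform load w=12 kN/m over full span:
  R_A = wL/2 = 12·12/2 = 72 kN
  M_A = wL²/12 = 12·12²/12 = 144 kN·m
  R_B = wL/2 = 12·12/2 = 72 kN
  M_B = -wL²/12 = -12·12²/12 = -144 kN·m
Load 4 — applied couple M₀=7 kN·m at a=4 m (b=L-a=8):
  R_A = 6M₀ab/L³ = 6·7·4·8/12³ = 7/9 kN
  M_A = M₀b(2a-b)/L² = 7·8·(2·4-8)/12² = 0 kN·m
  R_B = -6M₀ab/L³ = -6·7·4·8/12³ = -7/9 kN
  M_B = M₀a(2b-a)/L² = 7·4·(2·8-4)/12² = 7/3 kN·m
Superposition: R_A = 124069/1440 kN, M_A = 14433/80 kN·m, R_B = 150971/1440 kN, M_B = -48121/240 kN·m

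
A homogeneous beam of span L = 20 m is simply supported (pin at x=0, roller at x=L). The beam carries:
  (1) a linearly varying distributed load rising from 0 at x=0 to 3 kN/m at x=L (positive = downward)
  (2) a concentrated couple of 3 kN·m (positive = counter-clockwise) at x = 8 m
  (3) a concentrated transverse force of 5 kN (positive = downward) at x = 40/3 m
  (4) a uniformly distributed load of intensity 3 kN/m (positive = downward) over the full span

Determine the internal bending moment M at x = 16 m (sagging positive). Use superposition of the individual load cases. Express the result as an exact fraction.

M(16) = 499/3 kN·m

Load 1 — triangular load w₀=3 kN/m (0→w₀ over full span):
  M_1 = w₀Lx/6 - w₀x³/(6L) = 3·20·16/6 - 3·16³/(6·20) = 288/5 kN·m
Load 2 — applied couple M₀=3 kN·m at a=8 m (b=L-a=12):
  M_2 = M₀x/L - M₀  [x>a] = 3·16/20 - 3 = -3/5 kN·m
Load 3 — point force P=5 kN at a=40/3 m (b=L-a=20/3):
  M_3 = Pa(L-x)/L  [x>a] = 5·(40/3)·(20-16)/20 = 40/3 kN·m
Load 4 — uniform load w=3 kN/m over full span:
  M_4 = wx(L-x)/2 = 3·16·(20-16)/2 = 96 kN·m
Superposition: M = Σ M_i = 499/3 kN·m ≈ 166.333333 kN·m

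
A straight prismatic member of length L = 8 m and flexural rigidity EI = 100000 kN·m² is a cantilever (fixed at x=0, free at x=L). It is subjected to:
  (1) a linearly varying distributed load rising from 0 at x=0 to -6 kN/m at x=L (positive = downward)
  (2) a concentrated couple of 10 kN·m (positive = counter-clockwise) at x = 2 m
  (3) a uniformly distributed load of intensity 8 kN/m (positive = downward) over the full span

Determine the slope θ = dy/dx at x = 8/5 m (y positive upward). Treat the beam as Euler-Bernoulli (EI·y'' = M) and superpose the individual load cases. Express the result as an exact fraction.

θ(8/5) = -16741/11718750 rad

Load 1 — triangular load w₀=-6 kN/m (0→w₀ over full span):
  θ_1 = (w₀Lx²/4-w₀L²x/3-w₀x⁴/(24L))/EI = ((-6)·8·(8/5)²/4-(-6)·8²·(8/5)/3-(-6)·(8/5)⁴/(24·8))/100000 = 3404/1953125 rad
Load 2 — applied couple M₀=10 kN·m at a=2 m (b=L-a=6):
  θ_2 = M₀x/EI  [x≤a] = 10·(8/5)/100000 = 1/6250 rad
Load 3 — uniform load w=8 kN/m over full span:
  θ_3 = -wx(x²-3Lx+3L²)/(6EI) = -8·(8/5)·((8/5)²-3·8·(8/5)+3·8²)/(6·100000) = -3904/1171875 rad
Superposition: θ = Σ θ_i = -16741/11718750 rad ≈ -0.001429 rad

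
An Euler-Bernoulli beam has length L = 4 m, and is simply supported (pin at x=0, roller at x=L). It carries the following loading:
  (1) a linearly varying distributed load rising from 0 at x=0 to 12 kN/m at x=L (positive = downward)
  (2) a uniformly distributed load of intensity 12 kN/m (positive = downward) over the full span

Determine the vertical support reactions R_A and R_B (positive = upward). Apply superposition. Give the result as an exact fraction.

R_A = 32 kN, R_B = 40 kN

Load 1 — triangular load w₀=12 kN/m (0→w₀ over full span):
  R_A = w₀L/6 = 12·4/6 = 8 kN
  R_B = w₀L/3 = 12·4/3 = 16 kN
Load 2 — uniform load w=12 kN/m over full span:
  R_A = wL/2 = 12·4/2 = 24 kN
  R_B = wL/2 = 12·4/2 = 24 kN
Superposition: R_A = 32 kN, R_B = 40 kN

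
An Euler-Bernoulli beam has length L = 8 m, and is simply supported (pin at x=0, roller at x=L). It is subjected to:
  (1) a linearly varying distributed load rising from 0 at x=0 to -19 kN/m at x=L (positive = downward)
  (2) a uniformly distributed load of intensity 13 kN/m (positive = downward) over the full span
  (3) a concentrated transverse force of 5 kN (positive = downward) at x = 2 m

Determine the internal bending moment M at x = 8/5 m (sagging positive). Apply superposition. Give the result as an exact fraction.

Load 1 — triangular load w₀=-19 kN/m (0→w₀ over full span):
  M_1 = w₀Lx/6 - w₀x³/(6L) = (-19)·8·(8/5)/6 - (-19)·(8/5)³/(6·8) = -4864/125 kN·m
Load 2 — uniform load w=13 kN/m over full span:
  M_2 = wx(L-x)/2 = 13·(8/5)·(8-(8/5))/2 = 1664/25 kN·m
Load 3 — point force P=5 kN at a=2 m (b=L-a=6):
  M_3 = Pbx/L  [x≤a] = 5·6·(8/5)/8 = 6 kN·m
Superposition: M = Σ M_i = 4206/125 kN·m ≈ 33.648000 kN·m

M(8/5) = 4206/125 kN·m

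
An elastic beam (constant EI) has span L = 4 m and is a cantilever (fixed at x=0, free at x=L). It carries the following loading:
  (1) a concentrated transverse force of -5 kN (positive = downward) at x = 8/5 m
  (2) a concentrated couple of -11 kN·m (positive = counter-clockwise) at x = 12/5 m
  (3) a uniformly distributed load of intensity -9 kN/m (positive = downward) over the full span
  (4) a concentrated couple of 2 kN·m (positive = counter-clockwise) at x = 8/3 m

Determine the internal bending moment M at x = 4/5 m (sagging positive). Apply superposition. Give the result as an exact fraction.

M(4/5) = 1027/25 kN·m

Load 1 — point force P=-5 kN at a=8/5 m (b=L-a=12/5):
  M_1 = -P(a-x)  [x≤a] = -(-5)·((8/5)-(4/5)) = 4 kN·m
Load 2 — applied couple M₀=-11 kN·m at a=12/5 m (b=L-a=8/5):
  M_2 = M₀  [x≤a] = (-11) = -11 kN·m
Load 3 — uniform load w=-9 kN/m over full span:
  M_3 = -w(L-x)²/2 = -(-9)·(4-(4/5))²/2 = 1152/25 kN·m
Load 4 — applied couple M₀=2 kN·m at a=8/3 m (b=L-a=4/3):
  M_4 = M₀  [x≤a] = 2 = 2 kN·m
Superposition: M = Σ M_i = 1027/25 kN·m ≈ 41.080000 kN·m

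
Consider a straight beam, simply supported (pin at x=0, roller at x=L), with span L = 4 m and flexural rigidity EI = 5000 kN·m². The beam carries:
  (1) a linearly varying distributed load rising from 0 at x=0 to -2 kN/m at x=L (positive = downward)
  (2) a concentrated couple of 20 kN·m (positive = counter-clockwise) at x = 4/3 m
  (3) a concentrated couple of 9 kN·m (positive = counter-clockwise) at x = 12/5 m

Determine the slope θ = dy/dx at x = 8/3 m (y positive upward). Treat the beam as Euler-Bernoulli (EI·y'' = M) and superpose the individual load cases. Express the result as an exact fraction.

Load 1 — triangular load w₀=-2 kN/m (0→w₀ over full span):
  θ_1 = -w₀(7L⁴-30L²x²+15x⁴)/(360LEI) = -(-2)·(7·4⁴-30·4²·(8/3)²+15·(8/3)⁴)/(360·4·5000) = -182/759375 rad
Load 2 — applied couple M₀=20 kN·m at a=4/3 m (b=L-a=8/3):
  θ_2 = (M₀x²/(2L)-M₀(x-a)+C₁)/EI  [x>a] with C₁=M₀(3b²-L²)/(6L)=40/9 = (20·(8/3)²/(2·4)-20·((8/3)-(4/3))+(40/9))/5000 = -1/1125 rad
Load 3 — applied couple M₀=9 kN·m at a=12/5 m (b=L-a=8/5):
  θ_3 = (M₀x²/(2L)-M₀(x-a)+C₁)/EI  [x>a] with C₁=M₀(3b²-L²)/(6L)=-78/25 = (9·(8/3)²/(2·4)-9·((8/3)-(12/5))+(-78/25))/5000 = 31/62500 rad
Superposition: θ = Σ θ_i = -9607/15187500 rad ≈ -0.000633 rad

θ(8/3) = -9607/15187500 rad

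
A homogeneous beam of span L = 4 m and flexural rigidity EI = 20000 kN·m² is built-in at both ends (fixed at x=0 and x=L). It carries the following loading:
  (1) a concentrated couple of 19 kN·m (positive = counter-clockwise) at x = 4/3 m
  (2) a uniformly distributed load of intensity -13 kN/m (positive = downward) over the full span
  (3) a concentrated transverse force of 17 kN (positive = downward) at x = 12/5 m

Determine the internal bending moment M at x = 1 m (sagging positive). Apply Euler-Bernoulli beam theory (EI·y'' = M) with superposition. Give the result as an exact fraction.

M(1) = 2717/750 kN·m

Load 1 — applied couple M₀=19 kN·m at a=4/3 m (b=L-a=8/3):
  M_1 = R_Ax - M_A  [x≤a] with R_A=19/3, M_A=0 = (19/3)·1 - 0 = 19/3 kN·m
Load 2 — uniform load w=-13 kN/m over full span:
  M_2 = wLx/2 - wL²/12 - wx²/2 = (-13)·4·1/2 - (-13)·4²/12 - (-13)·1²/2 = -13/6 kN·m
Load 3 — point force P=17 kN at a=12/5 m (b=L-a=8/5):
  M_3 = Pb²(3a+b)x/L³ - Pab²/L²  [x≤a] = 17·(8/5)²·(3·(12/5)+(8/5))·1/4³ - 17·(12/5)·(8/5)²/4² = -68/125 kN·m
Superposition: M = Σ M_i = 2717/750 kN·m ≈ 3.622667 kN·m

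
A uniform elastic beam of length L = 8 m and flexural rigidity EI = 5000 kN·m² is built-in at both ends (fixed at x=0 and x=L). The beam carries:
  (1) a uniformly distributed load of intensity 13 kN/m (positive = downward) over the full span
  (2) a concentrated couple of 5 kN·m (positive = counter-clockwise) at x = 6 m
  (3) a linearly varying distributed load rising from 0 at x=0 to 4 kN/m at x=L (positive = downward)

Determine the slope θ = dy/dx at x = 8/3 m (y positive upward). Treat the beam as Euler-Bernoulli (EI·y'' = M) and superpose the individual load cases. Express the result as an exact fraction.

θ(8/3) = -60137/6075000 rad

Load 1 — uniform load w=13 kN/m over full span:
  θ_1 = -wx(L-x)(L-2x)/(12EI) = -13·(8/3)·(8-(8/3))·(8-2·(8/3))/(12·5000) = -416/50625 rad
Load 2 — applied couple M₀=5 kN·m at a=6 m (b=L-a=2):
  θ_2 = (R_Ax²/2 - M_Ax)/EI  [x≤a] with R_A=45/64, M_A=25/16 = ((45/64)·(8/3)²/2 - (25/16)·(8/3))/5000 = -1/3000 rad
Load 3 — triangular load w₀=4 kN/m (0→w₀ over full span):
  θ_3 = -w₀(2x(L-x)(L-2x)(x+2L)+x²(L-x)²)/(120LEI) = -4·(2·(8/3)·(8-(8/3))·(8-2·(8/3))·((8/3)+2·8)+(8/3)²·(8-(8/3))²)/(120·8·5000) = -1024/759375 rad
Superposition: θ = Σ θ_i = -60137/6075000 rad ≈ -0.009899 rad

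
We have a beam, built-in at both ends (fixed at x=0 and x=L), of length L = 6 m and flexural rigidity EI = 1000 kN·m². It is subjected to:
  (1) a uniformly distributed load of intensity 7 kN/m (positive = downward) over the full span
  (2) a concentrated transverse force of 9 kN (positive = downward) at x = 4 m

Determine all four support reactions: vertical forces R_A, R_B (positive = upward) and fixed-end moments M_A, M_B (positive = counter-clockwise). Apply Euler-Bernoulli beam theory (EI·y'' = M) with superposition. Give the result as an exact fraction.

Load 1 — uniform load w=7 kN/m over full span:
  R_A = wL/2 = 7·6/2 = 21 kN
  M_A = wL²/12 = 7·6²/12 = 21 kN·m
  R_B = wL/2 = 7·6/2 = 21 kN
  M_B = -wL²/12 = -7·6²/12 = -21 kN·m
Load 2 — point force P=9 kN at a=4 m (b=L-a=2):
  R_A = Pb²(3a+b)/L³ = 9·2²·(3·4+2)/6³ = 7/3 kN
  M_A = Pab²/L² = 9·4·2²/6² = 4 kN·m
  R_B = Pa²(a+3b)/L³ = 9·4²·(4+3·2)/6³ = 20/3 kN
  M_B = -Pa²b/L² = -9·4²·2/6² = -8 kN·m
Superposition: R_A = 70/3 kN, M_A = 25 kN·m, R_B = 83/3 kN, M_B = -29 kN·m

R_A = 70/3 kN, M_A = 25 kN·m, R_B = 83/3 kN, M_B = -29 kN·m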